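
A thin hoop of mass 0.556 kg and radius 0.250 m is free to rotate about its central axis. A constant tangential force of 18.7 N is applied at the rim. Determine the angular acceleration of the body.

α ≈ 135 rad/s²

I = MR² = (0.556)(0.250)² = 0.03475 kg·m².
τ = F R = (18.7)(0.250) = 4.675 N·m.
Newton's second law for rotation, τ = Iα, gives α = τ/I = 4.675/0.03475 = 134.5 rad/s².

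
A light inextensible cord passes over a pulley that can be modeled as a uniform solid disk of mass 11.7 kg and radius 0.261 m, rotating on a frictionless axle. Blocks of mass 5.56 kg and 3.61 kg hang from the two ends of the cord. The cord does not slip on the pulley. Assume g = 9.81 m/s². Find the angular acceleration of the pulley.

α ≈ 4.88 rad/s²

I = ½MR² = (1/2)(11.7)(0.261)² = 0.3985 kg·m².
Heavier block: m₁g − T₁ = m₁a. Lighter block: T₂ − m₂g = m₂a.
Pulley: (T₁ − T₂)R = Iα = I(a/R), so T₁ − T₂ = (I/R²)a = (1/2)M_p a = 5.850·a.
Adding the three: (m₁ − m₂)g = (m₁ + m₂ + 5.850)a, so a = (5.56 − 3.61)(9.81)/(5.56 + 3.61 + 5.850) = 1.274 m/s².
α = a/R = 1.274/0.261 = 4.880 rad/s².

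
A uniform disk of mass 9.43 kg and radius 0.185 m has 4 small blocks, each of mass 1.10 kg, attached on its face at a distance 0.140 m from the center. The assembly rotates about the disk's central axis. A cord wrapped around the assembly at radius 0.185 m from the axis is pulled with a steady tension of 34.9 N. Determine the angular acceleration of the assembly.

α ≈ 26.1 rad/s²

I_disk = ½MR² = ½(9.43)(0.185)² = 0.1614 kg·m².
I_blocks = 4·m·r² = 4(1.10)(0.140)² = 0.08624 kg·m².
Total I = 0.2476 kg·m².
τ = F r = (34.9)(0.185) = 6.456 N·m.
α = τ/I = 6.456/0.2476 = 26.08 rad/s².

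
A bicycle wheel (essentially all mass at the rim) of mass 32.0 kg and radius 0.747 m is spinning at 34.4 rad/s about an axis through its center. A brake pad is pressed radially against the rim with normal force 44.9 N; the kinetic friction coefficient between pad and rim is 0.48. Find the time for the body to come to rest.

I = MR² = (32.0)(0.747)² = 17.86 kg·m².
Friction force f = μN = (0.48)(44.9) = 21.55 N at the rim; torque magnitude τ = fR = 16.10 N·m, opposing ω.
|α| = τ/I = 16.10/17.86 = 0.9016 rad/s² (deceleration).
0 = ω₀ − |α|t ⇒ t = ω₀/|α| = 34.4/0.9016 = 38.15 s.

t ≈ 38.2 s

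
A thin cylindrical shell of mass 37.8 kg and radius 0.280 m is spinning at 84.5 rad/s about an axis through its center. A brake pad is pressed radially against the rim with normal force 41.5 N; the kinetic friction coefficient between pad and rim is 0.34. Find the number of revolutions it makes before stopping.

≈ 426 revolutions

I = MR² = (37.8)(0.280)² = 2.964 kg·m².
Friction force f = μN = (0.34)(41.5) = 14.11 N at the rim; torque magnitude τ = fR = 3.951 N·m, opposing ω.
|α| = τ/I = 3.951/2.964 = 1.333 rad/s² (deceleration).
ω² = ω₀² − 2|α|θ with ω = 0 ⇒ θ = ω₀²/(2|α|) = 2678 rad = 426.2 rev.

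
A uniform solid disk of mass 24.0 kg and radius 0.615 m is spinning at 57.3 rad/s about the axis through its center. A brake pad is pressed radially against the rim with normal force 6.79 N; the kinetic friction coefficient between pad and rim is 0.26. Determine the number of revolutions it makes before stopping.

≈ 1090 revolutions

I = ½MR² = (1/2)(24.0)(0.615)² = 4.539 kg·m².
Friction force f = μN = (0.26)(6.79) = 1.765 N at the rim; torque magnitude τ = fR = 1.086 N·m, opposing ω.
|α| = τ/I = 1.086/4.539 = 0.2392 rad/s² (deceleration).
ω² = ω₀² − 2|α|θ with ω = 0 ⇒ θ = ω₀²/(2|α|) = 6863 rad = 1092 rev.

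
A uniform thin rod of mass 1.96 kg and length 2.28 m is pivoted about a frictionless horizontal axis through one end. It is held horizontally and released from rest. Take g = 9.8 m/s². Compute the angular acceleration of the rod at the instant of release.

About the pivot, I = (1/3)ML² = (1/3)(1.96)(2.28)² = 3.396 kg·m².
The weight acts at the center, a distance L/2 = 1.140 m from the pivot; τ = Mg(L/2) = 21.90 N·m.
α = τ/I = 21.90/3.396 = 6.447 rad/s².
(Equivalently α = (3g/(2L)) = 6.447 rad/s².)

α ≈ 6.45 rad/s²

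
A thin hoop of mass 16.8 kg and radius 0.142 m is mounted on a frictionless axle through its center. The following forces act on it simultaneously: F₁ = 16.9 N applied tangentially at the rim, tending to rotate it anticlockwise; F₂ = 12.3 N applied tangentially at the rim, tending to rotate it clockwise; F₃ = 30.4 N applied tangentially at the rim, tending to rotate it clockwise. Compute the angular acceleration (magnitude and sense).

I = MR² = (16.8)(0.142)² = 0.3388 kg·m².
Taking anticlockwise as positive: τ₁ = +(16.9)(0.142) = +2.400 N·m; τ₂ = −(12.3)(0.142) = −1.747 N·m; τ₃ = −(30.4)(0.142) = −4.317 N·m.
Net torque τ = -3.664 N·m.
α = τ/I = -3.664/0.3388 = -10.81 rad/s².

α ≈ 10.8 rad/s², clockwise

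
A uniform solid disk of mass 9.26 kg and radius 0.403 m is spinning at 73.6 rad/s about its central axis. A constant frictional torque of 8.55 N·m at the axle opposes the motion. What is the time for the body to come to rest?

t ≈ 6.47 s

I = ½MR² = (1/2)(9.26)(0.403)² = 0.7520 kg·m².
The net torque has magnitude 8.55 N·m, opposing ω.
|α| = τ/I = 8.550/0.7520 = 11.37 rad/s² (deceleration).
0 = ω₀ − |α|t ⇒ t = ω₀/|α| = 73.6/11.37 = 6.473 s.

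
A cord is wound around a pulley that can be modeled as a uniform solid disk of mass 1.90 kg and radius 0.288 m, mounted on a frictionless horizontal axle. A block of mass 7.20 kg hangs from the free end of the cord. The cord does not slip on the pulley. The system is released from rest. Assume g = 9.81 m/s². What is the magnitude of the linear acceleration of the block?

I = ½MR² = (1/2)(1.90)(0.288)² = 0.07880 kg·m².
Block: mg − T = ma. Pulley: TR = Iα. No-slip: a = αR, so T = (I/R²)a = 0.9500·a.
Then mg = (m + 0.9500)a, so a = (7.20)(9.81)/(7.20 + 0.9500) = 8.667 m/s².

a ≈ 8.67 m/s²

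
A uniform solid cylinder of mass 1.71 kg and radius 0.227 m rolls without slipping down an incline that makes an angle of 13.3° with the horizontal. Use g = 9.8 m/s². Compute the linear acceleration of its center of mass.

Translation along the incline: Mg sinθ − f = Ma.
Rotation about the center: fR = Iα with I = ½MR². No-slip gives a = αR, so f = (I/R²)a = (1/2)M a.
Substituting: Mg sinθ = (1 + 0.5000)Ma, so a = g sinθ/(1 + 0.5000) = (9.8) sin 13.3° / 1.500 = 1.503 m/s².

a ≈ 1.50 m/s²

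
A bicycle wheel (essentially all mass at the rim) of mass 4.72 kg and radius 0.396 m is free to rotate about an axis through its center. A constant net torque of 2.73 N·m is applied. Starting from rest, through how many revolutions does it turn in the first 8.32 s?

≈ 20.3 revolutions

I = MR² = (4.72)(0.396)² = 0.7402 kg·m².
α = τ/I = 2.73/0.7402 = 3.688 rad/s².
θ = ½αt² = ½(3.688)(8.32)² = 127.7 rad.
Revolutions = θ/(2π) = 20.32.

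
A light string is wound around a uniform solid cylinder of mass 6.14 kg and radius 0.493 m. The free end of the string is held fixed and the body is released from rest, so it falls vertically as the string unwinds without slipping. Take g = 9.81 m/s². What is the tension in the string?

Translation: Mg − T = Ma. Rotation about the center: TR = Iα with I = ½MR².
With a = αR: T = (I/R²)a = (1/2)M a, so Mg = (1 + 0.5000)Ma.
a = g/(1 + 0.5000) = 9.81/1.500 = 6.540 m/s².
T = 0.5000·M·a = (0.5000)(6.14)(6.540) = 20.08 N.

T ≈ 20.1 N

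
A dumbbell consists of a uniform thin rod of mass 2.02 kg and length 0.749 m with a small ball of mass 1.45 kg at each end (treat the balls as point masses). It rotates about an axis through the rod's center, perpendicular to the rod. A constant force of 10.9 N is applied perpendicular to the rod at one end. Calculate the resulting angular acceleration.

I_rod = (1/12)ML² = (1/12)(2.02)(0.749)² = 0.09444 kg·m².
I_balls = 2·m·(L/2)² = 2(1.45)(0.3745)² = 0.4067 kg·m².
Total I = 0.5012 kg·m².
τ = F·(L/2) = (10.9)(0.374) = 4.082 N·m.
α = τ/I = 4.082/0.5012 = 8.145 rad/s².

α ≈ 8.15 rad/s²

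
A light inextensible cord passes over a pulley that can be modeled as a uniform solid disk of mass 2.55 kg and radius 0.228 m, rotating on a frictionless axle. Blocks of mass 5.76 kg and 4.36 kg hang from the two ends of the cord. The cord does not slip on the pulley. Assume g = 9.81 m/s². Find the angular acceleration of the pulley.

α ≈ 5.29 rad/s²

I = ½MR² = (1/2)(2.55)(0.228)² = 0.06628 kg·m².
Heavier block: m₁g − T₁ = m₁a. Lighter block: T₂ − m₂g = m₂a.
Pulley: (T₁ − T₂)R = Iα = I(a/R), so T₁ − T₂ = (I/R²)a = (1/2)M_p a = 1.275·a.
Adding the three: (m₁ − m₂)g = (m₁ + m₂ + 1.275)a, so a = (5.76 − 4.36)(9.81)/(5.76 + 4.36 + 1.275) = 1.205 m/s².
α = a/R = 1.205/0.228 = 5.286 rad/s².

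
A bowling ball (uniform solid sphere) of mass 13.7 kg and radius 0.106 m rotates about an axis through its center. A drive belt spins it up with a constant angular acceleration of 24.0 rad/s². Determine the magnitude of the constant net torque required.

τ ≈ 1.48 N·m

I = (2/5)MR² = (2/5)(13.7)(0.106)² = 0.06157 kg·m².
τ = Iα = (0.06157)(24.00) = 1.478 N·m.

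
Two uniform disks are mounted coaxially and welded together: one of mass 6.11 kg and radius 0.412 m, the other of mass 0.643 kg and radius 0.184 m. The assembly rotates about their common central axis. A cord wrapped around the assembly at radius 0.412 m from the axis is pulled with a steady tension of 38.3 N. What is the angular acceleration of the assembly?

I = ½M₁R₁² + ½M₂R₂² = ½(6.11)(0.412)² + ½(0.643)(0.184)² = 0.5295 kg·m².
τ = F r = (38.3)(0.412) = 15.78 N·m.
α = τ/I = 15.78/0.5295 = 29.80 rad/s².

α ≈ 29.8 rad/s²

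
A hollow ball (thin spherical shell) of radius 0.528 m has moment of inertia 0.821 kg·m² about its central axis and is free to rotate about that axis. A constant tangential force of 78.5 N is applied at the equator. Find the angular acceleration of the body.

α ≈ 50.5 rad/s²

τ = F R = (78.5)(0.528) = 41.45 N·m.
Newton's second law for rotation, τ = Iα, gives α = τ/I = 41.45/0.8210 = 50.48 rad/s².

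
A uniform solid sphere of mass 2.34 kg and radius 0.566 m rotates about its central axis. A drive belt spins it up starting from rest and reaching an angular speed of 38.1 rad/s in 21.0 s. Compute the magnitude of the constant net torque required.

τ ≈ 0.544 N·m

I = (2/5)MR² = (2/5)(2.34)(0.566)² = 0.2999 kg·m².
α = Δω/Δt = (38.1 − 0)/21.0 = 1.814 rad/s².
τ = Iα = (0.2999)(1.814) = 0.5440 N·m.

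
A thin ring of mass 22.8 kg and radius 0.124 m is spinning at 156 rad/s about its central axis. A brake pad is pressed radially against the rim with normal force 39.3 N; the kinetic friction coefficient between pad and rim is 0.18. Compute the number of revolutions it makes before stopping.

I = MR² = (22.8)(0.124)² = 0.3506 kg·m².
Friction force f = μN = (0.18)(39.3) = 7.074 N at the rim; torque magnitude τ = fR = 0.8772 N·m, opposing ω.
|α| = τ/I = 0.8772/0.3506 = 2.502 rad/s² (deceleration).
ω² = ω₀² − 2|α|θ with ω = 0 ⇒ θ = ω₀²/(2|α|) = 4863 rad = 774.0 rev.

≈ 774 revolutions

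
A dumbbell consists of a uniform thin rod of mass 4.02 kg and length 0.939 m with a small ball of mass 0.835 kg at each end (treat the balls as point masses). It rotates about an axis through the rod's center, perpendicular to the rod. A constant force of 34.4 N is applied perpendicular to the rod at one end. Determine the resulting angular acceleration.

I_rod = (1/12)ML² = (1/12)(4.02)(0.939)² = 0.2954 kg·m².
I_balls = 2·m·(L/2)² = 2(0.835)(0.4695)² = 0.3681 kg·m².
Total I = 0.6635 kg·m².
τ = F·(L/2) = (34.4)(0.469) = 16.15 N·m.
α = τ/I = 16.15/0.6635 = 24.34 rad/s².

α ≈ 24.3 rad/s²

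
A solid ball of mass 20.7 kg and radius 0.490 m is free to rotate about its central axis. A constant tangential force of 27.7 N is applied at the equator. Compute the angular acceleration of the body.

α ≈ 6.83 rad/s²

I = (2/5)MR² = (2/5)(20.7)(0.490)² = 1.988 kg·m².
τ = F R = (27.7)(0.490) = 13.57 N·m.
From τ = Iα: α = 13.57/1.988 = 6.827 rad/s².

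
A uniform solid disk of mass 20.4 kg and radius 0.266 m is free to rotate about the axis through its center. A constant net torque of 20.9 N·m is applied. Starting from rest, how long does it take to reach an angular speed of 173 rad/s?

t ≈ 5.97 s

I = ½MR² = (1/2)(20.4)(0.266)² = 0.7217 kg·m².
α = τ/I = 20.9/0.7217 = 28.96 rad/s².
ω = αt ⇒ t = ω/α = 173/28.96 = 5.974 s.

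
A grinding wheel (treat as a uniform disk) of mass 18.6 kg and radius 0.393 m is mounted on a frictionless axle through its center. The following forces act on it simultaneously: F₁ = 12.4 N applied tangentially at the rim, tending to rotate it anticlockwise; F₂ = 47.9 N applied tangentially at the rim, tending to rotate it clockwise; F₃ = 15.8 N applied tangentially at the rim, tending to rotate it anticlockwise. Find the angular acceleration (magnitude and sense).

I = ½MR² = (1/2)(18.6)(0.393)² = 1.436 kg·m².
Taking anticlockwise as positive: τ₁ = +(12.4)(0.393) = +4.873 N·m; τ₂ = −(47.9)(0.393) = −18.82 N·m; τ₃ = +(15.8)(0.393) = +6.209 N·m.
Net torque τ = -7.742 N·m.
α = τ/I = -7.742/1.436 = -5.390 rad/s².

α ≈ 5.39 rad/s², clockwise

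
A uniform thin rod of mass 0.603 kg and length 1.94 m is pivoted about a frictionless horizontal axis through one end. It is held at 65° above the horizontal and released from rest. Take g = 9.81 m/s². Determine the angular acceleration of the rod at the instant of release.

α ≈ 3.21 rad/s²

About the pivot, I = (1/3)ML² = (1/3)(0.603)(1.94)² = 0.7565 kg·m².
The weight acts at the center, a distance L/2 = 0.9700 m from the pivot; τ = Mg(L/2) cos 65° = 2.425 N·m.
α = τ/I = 2.425/0.7565 = 3.206 rad/s².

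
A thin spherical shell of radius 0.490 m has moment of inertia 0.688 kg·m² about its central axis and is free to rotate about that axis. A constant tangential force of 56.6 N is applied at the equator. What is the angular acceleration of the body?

τ = F R = (56.6)(0.490) = 27.73 N·m.
Newton's second law for rotation, τ = Iα, gives α = τ/I = 27.73/0.6880 = 40.31 rad/s².

α ≈ 40.3 rad/s²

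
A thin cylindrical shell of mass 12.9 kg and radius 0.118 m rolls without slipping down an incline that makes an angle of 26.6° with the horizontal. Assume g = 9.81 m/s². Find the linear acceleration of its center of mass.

a ≈ 2.20 m/s²

Translation along the incline: Mg sinθ − f = Ma.
Rotation about the center: fR = Iα with I = MR². No-slip gives a = αR, so f = (I/R²)a = M a.
Substituting: Mg sinθ = (1 + 1.000)Ma, so a = g sinθ/(1 + 1.000) = (9.81) sin 26.6° / 2.000 = 2.196 m/s².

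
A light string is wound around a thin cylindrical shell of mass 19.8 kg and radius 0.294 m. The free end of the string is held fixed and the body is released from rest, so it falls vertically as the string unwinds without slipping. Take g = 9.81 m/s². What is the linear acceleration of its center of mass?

Translation: Mg − T = Ma. Rotation about the center: TR = Iα with I = MR².
With a = αR: T = (I/R²)a = M a, so Mg = (1 + 1.000)Ma.
a = g/(1 + 1.000) = 9.81/2.000 = 4.905 m/s².

a ≈ 4.91 m/s²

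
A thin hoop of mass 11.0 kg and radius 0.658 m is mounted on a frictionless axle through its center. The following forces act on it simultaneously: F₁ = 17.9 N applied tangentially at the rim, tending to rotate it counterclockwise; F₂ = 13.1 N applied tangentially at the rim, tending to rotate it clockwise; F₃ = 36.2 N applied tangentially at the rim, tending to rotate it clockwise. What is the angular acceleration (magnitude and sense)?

I = MR² = (11.0)(0.658)² = 4.763 kg·m².
Taking counterclockwise as positive: τ₁ = +(17.9)(0.658) = +11.78 N·m; τ₂ = −(13.1)(0.658) = −8.620 N·m; τ₃ = −(36.2)(0.658) = −23.82 N·m.
Net torque τ = -20.66 N·m.
α = τ/I = -20.66/4.763 = -4.338 rad/s².

α ≈ 4.34 rad/s², clockwise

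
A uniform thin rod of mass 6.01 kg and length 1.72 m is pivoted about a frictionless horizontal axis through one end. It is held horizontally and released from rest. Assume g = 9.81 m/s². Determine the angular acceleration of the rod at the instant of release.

α ≈ 8.56 rad/s²

About the pivot, I = (1/3)ML² = (1/3)(6.01)(1.72)² = 5.927 kg·m².
The weight acts at the center, a distance L/2 = 0.8600 m from the pivot; τ = Mg(L/2) = 50.70 N·m.
α = τ/I = 50.70/5.927 = 8.555 rad/s².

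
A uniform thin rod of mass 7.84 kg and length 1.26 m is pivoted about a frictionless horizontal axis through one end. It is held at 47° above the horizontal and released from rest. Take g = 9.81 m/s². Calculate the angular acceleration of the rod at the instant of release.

About the pivot, I = (1/3)ML² = (1/3)(7.84)(1.26)² = 4.149 kg·m².
The weight acts at the center, a distance L/2 = 0.6300 m from the pivot; τ = Mg(L/2) cos 47° = 33.05 N·m.
α = τ/I = 33.05/4.149 = 7.965 rad/s².
(Equivalently α = (3g/(2L)) cos 47° = 7.965 rad/s².)

α ≈ 7.96 rad/s²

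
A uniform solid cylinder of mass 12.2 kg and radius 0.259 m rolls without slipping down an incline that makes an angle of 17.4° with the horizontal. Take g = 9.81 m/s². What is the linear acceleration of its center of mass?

a ≈ 1.96 m/s²

Translation along the incline: Mg sinθ − f = Ma.
Rotation about the center: fR = Iα with I = ½MR². No-slip gives a = αR, so f = (I/R²)a = (1/2)M a.
Substituting: Mg sinθ = (1 + 0.5000)Ma, so a = g sinθ/(1 + 0.5000) = (9.81) sin 17.4° / 1.500 = 1.956 m/s².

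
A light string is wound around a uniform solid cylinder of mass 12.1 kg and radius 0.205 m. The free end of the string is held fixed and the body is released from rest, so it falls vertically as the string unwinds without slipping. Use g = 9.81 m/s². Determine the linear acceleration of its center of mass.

a ≈ 6.54 m/s²

Translation: Mg − T = Ma. Rotation about the center: TR = Iα with I = ½MR².
With a = αR: T = (I/R²)a = (1/2)M a, so Mg = (1 + 0.5000)Ma.
a = g/(1 + 0.5000) = 9.81/1.500 = 6.540 m/s².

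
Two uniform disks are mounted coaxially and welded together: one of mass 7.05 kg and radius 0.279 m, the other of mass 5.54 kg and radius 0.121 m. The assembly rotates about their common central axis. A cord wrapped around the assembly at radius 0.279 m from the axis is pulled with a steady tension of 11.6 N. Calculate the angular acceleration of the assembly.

I = ½M₁R₁² + ½M₂R₂² = ½(7.05)(0.279)² + ½(5.54)(0.121)² = 0.3149 kg·m².
τ = F r = (11.6)(0.279) = 3.236 N·m.
α = τ/I = 3.236/0.3149 = 10.28 rad/s².

α ≈ 10.3 rad/s²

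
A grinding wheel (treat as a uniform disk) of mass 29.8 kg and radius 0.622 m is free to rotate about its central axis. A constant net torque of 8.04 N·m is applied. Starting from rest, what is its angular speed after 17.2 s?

ω ≈ 24.0 rad/s

I = ½MR² = (1/2)(29.8)(0.622)² = 5.765 kg·m².
α = τ/I = 8.04/5.765 = 1.395 rad/s².
ω = ω₀ + αt = 0 + (1.395)(17.2) = 23.99 rad/s.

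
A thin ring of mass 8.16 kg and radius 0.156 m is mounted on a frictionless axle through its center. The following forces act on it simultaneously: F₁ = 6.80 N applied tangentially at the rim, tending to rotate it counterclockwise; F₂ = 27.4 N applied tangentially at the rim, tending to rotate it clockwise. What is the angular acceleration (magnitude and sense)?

α ≈ 16.2 rad/s², clockwise

I = MR² = (8.16)(0.156)² = 0.1986 kg·m².
Taking counterclockwise as positive: τ₁ = +(6.80)(0.156) = +1.061 N·m; τ₂ = −(27.4)(0.156) = −4.274 N·m.
Net torque τ = -3.214 N·m.
α = τ/I = -3.214/0.1986 = -16.18 rad/s².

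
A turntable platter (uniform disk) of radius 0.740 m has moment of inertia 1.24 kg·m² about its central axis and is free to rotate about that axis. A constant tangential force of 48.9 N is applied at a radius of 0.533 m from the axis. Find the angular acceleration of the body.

τ = F·r = (48.9)(0.533) = 26.06 N·m.
Newton's second law for rotation, τ = Iα, gives α = τ/I = 26.06/1.240 = 21.02 rad/s².

α ≈ 21.0 rad/s²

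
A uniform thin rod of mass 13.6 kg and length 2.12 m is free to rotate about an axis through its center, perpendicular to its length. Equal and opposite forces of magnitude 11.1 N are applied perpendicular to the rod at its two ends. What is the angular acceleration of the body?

α ≈ 4.62 rad/s²

I = (1/12)ML² = (1/12)(13.6)(2.12)² = 5.094 kg·m².
The couple gives τ = F·(L/2) + F·(L/2) = F L = (11.1)(2.12) = 23.53 N·m.
From τ = Iα: α = 23.53/5.094 = 4.620 rad/s².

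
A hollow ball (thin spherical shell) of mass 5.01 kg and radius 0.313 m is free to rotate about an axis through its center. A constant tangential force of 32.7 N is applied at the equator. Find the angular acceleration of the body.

α ≈ 31.3 rad/s²

I = (2/3)MR² = (2/3)(5.01)(0.313)² = 0.3272 kg·m².
τ = F R = (32.7)(0.313) = 10.24 N·m.
Newton's second law for rotation, τ = Iα, gives α = τ/I = 10.24/0.3272 = 31.28 rad/s².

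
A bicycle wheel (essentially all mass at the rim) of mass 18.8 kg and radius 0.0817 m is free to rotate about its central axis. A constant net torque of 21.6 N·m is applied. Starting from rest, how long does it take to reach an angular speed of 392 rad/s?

I = MR² = (18.8)(0.0817)² = 0.1255 kg·m².
α = τ/I = 21.6/0.1255 = 172.1 rad/s².
ω = αt ⇒ t = ω/α = 392/172.1 = 2.277 s.

t ≈ 2.28 s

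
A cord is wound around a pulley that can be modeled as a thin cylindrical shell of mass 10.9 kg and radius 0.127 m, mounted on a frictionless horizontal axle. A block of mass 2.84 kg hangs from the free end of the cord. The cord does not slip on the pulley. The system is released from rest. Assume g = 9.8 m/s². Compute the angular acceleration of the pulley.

I = MR² = (10.9)(0.127)² = 0.1758 kg·m².
Block: mg − T = ma. Pulley: TR = Iα. No-slip: a = αR, so T = (I/R²)a = 10.90·a.
Then mg = (m + 10.90)a, so a = (2.84)(9.8)/(2.84 + 10.90) = 2.026 m/s².
α = a/R = 2.026/0.127 = 15.95 rad/s².

α ≈ 15.9 rad/s²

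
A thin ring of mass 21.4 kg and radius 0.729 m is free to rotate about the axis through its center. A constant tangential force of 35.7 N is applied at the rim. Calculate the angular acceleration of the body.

I = MR² = (21.4)(0.729)² = 11.37 kg·m².
τ = F R = (35.7)(0.729) = 26.03 N·m.
From τ = Iα: α = 26.03/11.37 = 2.288 rad/s².

α ≈ 2.29 rad/s²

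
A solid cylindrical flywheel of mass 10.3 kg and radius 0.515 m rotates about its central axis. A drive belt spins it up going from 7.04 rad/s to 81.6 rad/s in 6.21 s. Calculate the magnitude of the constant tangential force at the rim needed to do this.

F ≈ 31.8 N

I = ½MR² = (1/2)(10.3)(0.515)² = 1.366 kg·m².
α = Δω/Δt = (81.6 − 7.04)/6.21 = 12.01 rad/s².
The required torque is τ = Iα = (1.366)(12.01) = 16.40 N·m.
A tangential force at the rim gives τ = FR, so F = τ/R = 16.40/0.515 = 31.84 N.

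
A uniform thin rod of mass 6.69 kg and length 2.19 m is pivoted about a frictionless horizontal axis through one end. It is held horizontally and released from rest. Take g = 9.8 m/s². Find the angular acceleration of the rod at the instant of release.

α ≈ 6.71 rad/s²

About the pivot, I = (1/3)ML² = (1/3)(6.69)(2.19)² = 10.70 kg·m².
The weight acts at the center, a distance L/2 = 1.095 m from the pivot; τ = Mg(L/2) = 71.79 N·m.
α = τ/I = 71.79/10.70 = 6.712 rad/s².
(Equivalently α = (3g/(2L)) = 6.712 rad/s².)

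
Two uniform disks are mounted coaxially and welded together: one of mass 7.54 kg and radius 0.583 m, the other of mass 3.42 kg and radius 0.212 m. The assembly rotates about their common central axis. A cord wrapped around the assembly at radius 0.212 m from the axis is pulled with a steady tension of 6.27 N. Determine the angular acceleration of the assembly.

α ≈ 0.979 rad/s²

I = ½M₁R₁² + ½M₂R₂² = ½(7.54)(0.583)² + ½(3.42)(0.212)² = 1.358 kg·m².
τ = F r = (6.27)(0.212) = 1.329 N·m.
α = τ/I = 1.329/1.358 = 0.9787 rad/s².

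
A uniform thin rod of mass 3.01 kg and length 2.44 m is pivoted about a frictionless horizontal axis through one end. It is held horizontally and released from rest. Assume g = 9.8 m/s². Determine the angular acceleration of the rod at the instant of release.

α ≈ 6.02 rad/s²

About the pivot, I = (1/3)ML² = (1/3)(3.01)(2.44)² = 5.973 kg·m².
The weight acts at the center, a distance L/2 = 1.220 m from the pivot; τ = Mg(L/2) = 35.99 N·m.
α = τ/I = 35.99/5.973 = 6.025 rad/s².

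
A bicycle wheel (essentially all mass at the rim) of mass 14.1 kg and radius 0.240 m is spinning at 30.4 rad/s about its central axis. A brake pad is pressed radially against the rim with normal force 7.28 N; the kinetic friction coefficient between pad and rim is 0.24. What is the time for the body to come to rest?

I = MR² = (14.1)(0.240)² = 0.8122 kg·m².
Friction force f = μN = (0.24)(7.28) = 1.747 N at the rim; torque magnitude τ = fR = 0.4193 N·m, opposing ω.
|α| = τ/I = 0.4193/0.8122 = 0.5163 rad/s² (deceleration).
0 = ω₀ − |α|t ⇒ t = ω₀/|α| = 30.4/0.5163 = 58.88 s.

t ≈ 58.9 s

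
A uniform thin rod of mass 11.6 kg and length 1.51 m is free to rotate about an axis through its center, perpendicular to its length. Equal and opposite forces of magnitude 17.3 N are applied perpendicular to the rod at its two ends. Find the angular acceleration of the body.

α ≈ 11.9 rad/s²

I = (1/12)ML² = (1/12)(11.6)(1.51)² = 2.204 kg·m².
The couple gives τ = F·(L/2) + F·(L/2) = F L = (17.3)(1.51) = 26.12 N·m.
From τ = Iα: α = 26.12/2.204 = 11.85 rad/s².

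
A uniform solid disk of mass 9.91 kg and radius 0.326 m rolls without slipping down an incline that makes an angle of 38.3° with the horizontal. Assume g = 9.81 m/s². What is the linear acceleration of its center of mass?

a ≈ 4.05 m/s²

Translation along the incline: Mg sinθ − f = Ma.
Rotation about the center: fR = Iα with I = ½MR². No-slip gives a = αR, so f = (I/R²)a = (1/2)M a.
Substituting: Mg sinθ = (1 + 0.5000)Ma, so a = g sinθ/(1 + 0.5000) = (9.81) sin 38.3° / 1.500 = 4.053 m/s².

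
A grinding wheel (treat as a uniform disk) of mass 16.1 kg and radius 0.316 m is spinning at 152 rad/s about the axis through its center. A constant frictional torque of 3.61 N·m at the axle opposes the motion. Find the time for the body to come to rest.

t ≈ 33.8 s

I = ½MR² = (1/2)(16.1)(0.316)² = 0.8038 kg·m².
The net torque has magnitude 3.61 N·m, opposing ω.
|α| = τ/I = 3.610/0.8038 = 4.491 rad/s² (deceleration).
0 = ω₀ − |α|t ⇒ t = ω₀/|α| = 152/4.491 = 33.85 s.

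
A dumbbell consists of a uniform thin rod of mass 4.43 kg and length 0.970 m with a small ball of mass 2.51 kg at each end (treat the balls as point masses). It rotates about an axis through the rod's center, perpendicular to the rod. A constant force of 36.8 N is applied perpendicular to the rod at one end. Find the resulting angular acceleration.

I_rod = (1/12)ML² = (1/12)(4.43)(0.970)² = 0.3473 kg·m².
I_balls = 2·m·(L/2)² = 2(2.51)(0.4850)² = 1.181 kg·m².
Total I = 1.528 kg·m².
τ = F·(L/2) = (36.8)(0.485) = 17.85 N·m.
α = τ/I = 17.85/1.528 = 11.68 rad/s².

α ≈ 11.7 rad/s²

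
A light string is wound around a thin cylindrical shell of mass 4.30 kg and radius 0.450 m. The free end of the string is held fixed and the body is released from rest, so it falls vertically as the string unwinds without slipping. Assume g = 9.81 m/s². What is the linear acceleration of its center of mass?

a ≈ 4.91 m/s²

Translation: Mg − T = Ma. Rotation about the center: TR = Iα with I = MR².
With a = αR: T = (I/R²)a = M a, so Mg = (1 + 1.000)Ma.
a = g/(1 + 1.000) = 9.81/2.000 = 4.905 m/s².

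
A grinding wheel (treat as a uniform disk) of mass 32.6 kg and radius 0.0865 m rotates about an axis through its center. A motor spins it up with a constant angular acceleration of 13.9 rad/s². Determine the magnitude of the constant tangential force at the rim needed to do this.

F ≈ 19.6 N

I = ½MR² = (1/2)(32.6)(0.0865)² = 0.1220 kg·m².
The required torque is τ = Iα = (0.1220)(13.90) = 1.695 N·m.
A tangential force at the rim gives τ = FR, so F = τ/R = 1.695/0.0865 = 19.60 N.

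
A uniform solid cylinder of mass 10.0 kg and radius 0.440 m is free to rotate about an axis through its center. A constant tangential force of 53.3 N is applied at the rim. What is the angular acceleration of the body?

I = ½MR² = (1/2)(10.0)(0.440)² = 0.9680 kg·m².
τ = F R = (53.3)(0.440) = 23.45 N·m.
Newton's second law for rotation, τ = Iα, gives α = τ/I = 23.45/0.9680 = 24.23 rad/s².

α ≈ 24.2 rad/s²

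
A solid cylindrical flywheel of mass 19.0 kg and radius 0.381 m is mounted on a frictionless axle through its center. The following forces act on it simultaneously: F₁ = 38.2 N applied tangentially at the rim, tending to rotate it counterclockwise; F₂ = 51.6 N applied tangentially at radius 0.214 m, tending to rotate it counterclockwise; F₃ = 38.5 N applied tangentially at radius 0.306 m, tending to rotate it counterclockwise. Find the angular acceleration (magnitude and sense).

α ≈ 27.1 rad/s², counterclockwise

I = ½MR² = (1/2)(19.0)(0.381)² = 1.379 kg·m².
Taking counterclockwise as positive: τ₁ = +(38.2)(0.381) = +14.55 N·m; τ₂ = +(51.6)(0.214) = +11.04 N·m; τ₃ = +(38.5)(0.306) = +11.78 N·m.
Net torque τ = 37.38 N·m.
α = τ/I = 37.38/1.379 = 27.10 rad/s².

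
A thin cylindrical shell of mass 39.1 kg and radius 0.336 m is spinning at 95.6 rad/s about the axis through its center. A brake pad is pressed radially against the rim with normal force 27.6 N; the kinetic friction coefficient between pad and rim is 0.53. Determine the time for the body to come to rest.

I = MR² = (39.1)(0.336)² = 4.414 kg·m².
Friction force f = μN = (0.53)(27.6) = 14.63 N at the rim; torque magnitude τ = fR = 4.915 N·m, opposing ω.
|α| = τ/I = 4.915/4.414 = 1.113 rad/s² (deceleration).
0 = ω₀ − |α|t ⇒ t = ω₀/|α| = 95.6/1.113 = 85.86 s.

t ≈ 85.9 s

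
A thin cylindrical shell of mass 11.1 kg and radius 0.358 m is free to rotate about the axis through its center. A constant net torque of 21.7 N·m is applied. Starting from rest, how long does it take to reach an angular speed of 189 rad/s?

t ≈ 12.4 s

I = MR² = (11.1)(0.358)² = 1.423 kg·m².
α = τ/I = 21.7/1.423 = 15.25 rad/s².
ω = αt ⇒ t = ω/α = 189/15.25 = 12.39 s.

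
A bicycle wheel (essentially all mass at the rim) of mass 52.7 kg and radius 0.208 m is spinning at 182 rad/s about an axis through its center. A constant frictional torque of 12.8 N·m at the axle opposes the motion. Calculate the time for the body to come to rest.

I = MR² = (52.7)(0.208)² = 2.280 kg·m².
The net torque has magnitude 12.8 N·m, opposing ω.
|α| = τ/I = 12.80/2.280 = 5.614 rad/s² (deceleration).
0 = ω₀ − |α|t ⇒ t = ω₀/|α| = 182/5.614 = 32.42 s.

t ≈ 32.4 s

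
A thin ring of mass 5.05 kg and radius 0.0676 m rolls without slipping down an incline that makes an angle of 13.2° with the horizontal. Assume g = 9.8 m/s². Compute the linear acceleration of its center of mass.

a ≈ 1.12 m/s²

Translation along the incline: Mg sinθ − f = Ma.
Rotation about the center: fR = Iα with I = MR². No-slip gives a = αR, so f = (I/R²)a = M a.
Substituting: Mg sinθ = (1 + 1.000)Ma, so a = g sinθ/(1 + 1.000) = (9.8) sin 13.2° / 2.000 = 1.119 m/s².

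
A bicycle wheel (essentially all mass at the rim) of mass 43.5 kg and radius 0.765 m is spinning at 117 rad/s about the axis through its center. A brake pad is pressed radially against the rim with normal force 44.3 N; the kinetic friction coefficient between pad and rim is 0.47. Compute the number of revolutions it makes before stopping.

≈ 1740 revolutions

I = MR² = (43.5)(0.765)² = 25.46 kg·m².
Friction force f = μN = (0.47)(44.3) = 20.82 N at the rim; torque magnitude τ = fR = 15.93 N·m, opposing ω.
|α| = τ/I = 15.93/25.46 = 0.6257 rad/s² (deceleration).
ω² = ω₀² − 2|α|θ with ω = 0 ⇒ θ = ω₀²/(2|α|) = 10940 rad = 1741 rev.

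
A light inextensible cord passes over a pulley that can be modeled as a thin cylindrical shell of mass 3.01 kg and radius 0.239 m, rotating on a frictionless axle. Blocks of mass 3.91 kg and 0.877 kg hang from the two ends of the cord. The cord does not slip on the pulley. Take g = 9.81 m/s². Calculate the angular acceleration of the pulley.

α ≈ 16.0 rad/s²

I = MR² = (3.01)(0.239)² = 0.1719 kg·m².
Heavier block: m₁g − T₁ = m₁a. Lighter block: T₂ − m₂g = m₂a.
Pulley: (T₁ − T₂)R = Iα = I(a/R), so T₁ − T₂ = (I/R²)a = 1·M_p a = 3.010·a.
Adding the three: (m₁ − m₂)g = (m₁ + m₂ + 3.010)a, so a = (3.91 − 0.877)(9.81)/(3.91 + 0.877 + 3.010) = 3.816 m/s².
α = a/R = 3.816/0.239 = 15.97 rad/s².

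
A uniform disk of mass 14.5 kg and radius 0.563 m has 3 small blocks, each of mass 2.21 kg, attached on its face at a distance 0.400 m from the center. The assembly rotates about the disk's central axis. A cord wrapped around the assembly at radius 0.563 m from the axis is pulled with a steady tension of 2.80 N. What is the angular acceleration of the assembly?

α ≈ 0.469 rad/s²

I_disk = ½MR² = ½(14.5)(0.563)² = 2.298 kg·m².
I_blocks = 3·m·r² = 3(2.21)(0.400)² = 1.061 kg·m².
Total I = 3.359 kg·m².
τ = F r = (2.80)(0.563) = 1.576 N·m.
α = τ/I = 1.576/3.359 = 0.4693 rad/s².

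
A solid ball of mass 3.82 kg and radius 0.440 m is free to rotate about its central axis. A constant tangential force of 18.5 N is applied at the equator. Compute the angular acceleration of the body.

I = (2/5)MR² = (2/5)(3.82)(0.440)² = 0.2958 kg·m².
τ = F R = (18.5)(0.440) = 8.140 N·m.
Newton's second law for rotation, τ = Iα, gives α = τ/I = 8.140/0.2958 = 27.52 rad/s².

α ≈ 27.5 rad/s²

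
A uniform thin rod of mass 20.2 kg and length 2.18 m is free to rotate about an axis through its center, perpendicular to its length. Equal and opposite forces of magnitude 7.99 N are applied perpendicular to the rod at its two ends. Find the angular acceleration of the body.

α ≈ 2.18 rad/s²

I = (1/12)ML² = (1/12)(20.2)(2.18)² = 8.000 kg·m².
The couple gives τ = F·(L/2) + F·(L/2) = F L = (7.99)(2.18) = 17.42 N·m.
Newton's second law for rotation, τ = Iα, gives α = τ/I = 17.42/8.000 = 2.177 rad/s².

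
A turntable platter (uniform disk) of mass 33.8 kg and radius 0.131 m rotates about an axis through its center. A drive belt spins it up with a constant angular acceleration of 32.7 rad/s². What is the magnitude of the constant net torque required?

I = ½MR² = (1/2)(33.8)(0.131)² = 0.2900 kg·m².
τ = Iα = (0.2900)(32.70) = 9.484 N·m.

τ ≈ 9.48 N·m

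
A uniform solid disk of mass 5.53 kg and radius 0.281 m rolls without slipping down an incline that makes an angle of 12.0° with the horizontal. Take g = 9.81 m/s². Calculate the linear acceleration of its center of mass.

a ≈ 1.36 m/s²

Translation along the incline: Mg sinθ − f = Ma.
Rotation about the center: fR = Iα with I = ½MR². No-slip gives a = αR, so f = (I/R²)a = (1/2)M a.
Substituting: Mg sinθ = (1 + 0.5000)Ma, so a = g sinθ/(1 + 0.5000) = (9.81) sin 12.0° / 1.500 = 1.360 m/s².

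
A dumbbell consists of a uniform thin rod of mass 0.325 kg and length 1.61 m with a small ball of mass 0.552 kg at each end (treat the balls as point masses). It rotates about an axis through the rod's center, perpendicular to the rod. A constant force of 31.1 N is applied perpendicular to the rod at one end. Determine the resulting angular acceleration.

α ≈ 31.9 rad/s²

I_rod = (1/12)ML² = (1/12)(0.325)(1.61)² = 0.07020 kg·m².
I_balls = 2·m·(L/2)² = 2(0.552)(0.8050)² = 0.7154 kg·m².
Total I = 0.7856 kg·m².
τ = F·(L/2) = (31.1)(0.805) = 25.04 N·m.
α = τ/I = 25.04/0.7856 = 31.87 rad/s².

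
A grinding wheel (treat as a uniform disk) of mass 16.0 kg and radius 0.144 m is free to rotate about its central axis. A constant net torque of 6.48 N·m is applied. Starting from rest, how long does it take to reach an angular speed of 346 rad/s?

t ≈ 8.86 s

I = ½MR² = (1/2)(16.0)(0.144)² = 0.1659 kg·m².
α = τ/I = 6.48/0.1659 = 39.06 rad/s².
ω = αt ⇒ t = ω/α = 346/39.06 = 8.858 s.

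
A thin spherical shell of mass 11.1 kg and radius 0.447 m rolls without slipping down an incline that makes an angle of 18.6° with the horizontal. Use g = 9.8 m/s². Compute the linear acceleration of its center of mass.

a ≈ 1.88 m/s²

Translation along the incline: Mg sinθ − f = Ma.
Rotation about the center: fR = Iα with I = (2/3)MR². No-slip gives a = αR, so f = (I/R²)a = (2/3)M a.
Substituting: Mg sinθ = (1 + 0.6667)Ma, so a = g sinθ/(1 + 0.6667) = (9.8) sin 18.6° / 1.667 = 1.875 m/s².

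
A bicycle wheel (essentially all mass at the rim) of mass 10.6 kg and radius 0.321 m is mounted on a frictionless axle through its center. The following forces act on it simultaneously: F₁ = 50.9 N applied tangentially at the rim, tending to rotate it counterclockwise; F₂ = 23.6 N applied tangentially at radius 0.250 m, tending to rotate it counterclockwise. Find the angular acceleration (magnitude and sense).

I = MR² = (10.6)(0.321)² = 1.092 kg·m².
Taking counterclockwise as positive: τ₁ = +(50.9)(0.321) = +16.34 N·m; τ₂ = +(23.6)(0.250) = +5.900 N·m.
Net torque τ = 22.24 N·m.
α = τ/I = 22.24/1.092 = 20.36 rad/s².

α ≈ 20.4 rad/s², counterclockwise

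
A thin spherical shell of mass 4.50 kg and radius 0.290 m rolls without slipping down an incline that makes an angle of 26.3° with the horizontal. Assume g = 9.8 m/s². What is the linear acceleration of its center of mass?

a ≈ 2.61 m/s²

Translation along the incline: Mg sinθ − f = Ma.
Rotation about the center: fR = Iα with I = (2/3)MR². No-slip gives a = αR, so f = (I/R²)a = (2/3)M a.
Substituting: Mg sinθ = (1 + 0.6667)Ma, so a = g sinθ/(1 + 0.6667) = (9.8) sin 26.3° / 1.667 = 2.605 m/s².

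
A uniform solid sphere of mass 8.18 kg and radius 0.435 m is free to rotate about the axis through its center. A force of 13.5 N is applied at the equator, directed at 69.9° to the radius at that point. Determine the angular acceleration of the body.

α ≈ 8.91 rad/s²

I = (2/5)MR² = (2/5)(8.18)(0.435)² = 0.6191 kg·m².
Only the tangential component produces torque: τ = F R sinθ = (13.5)(0.435) sin 69.9° = 5.515 N·m.
Newton's second law for rotation, τ = Iα, gives α = τ/I = 5.515/0.6191 = 8.907 rad/s².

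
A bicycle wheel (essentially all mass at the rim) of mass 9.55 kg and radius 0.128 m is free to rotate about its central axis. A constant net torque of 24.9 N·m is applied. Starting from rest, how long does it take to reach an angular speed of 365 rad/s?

I = MR² = (9.55)(0.128)² = 0.1565 kg·m².
α = τ/I = 24.9/0.1565 = 159.1 rad/s².
ω = αt ⇒ t = ω/α = 365/159.1 = 2.294 s.

t ≈ 2.29 s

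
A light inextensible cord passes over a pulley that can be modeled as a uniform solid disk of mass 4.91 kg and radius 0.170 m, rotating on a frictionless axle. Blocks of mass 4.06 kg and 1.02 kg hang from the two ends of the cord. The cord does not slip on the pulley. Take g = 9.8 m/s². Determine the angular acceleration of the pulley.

α ≈ 23.3 rad/s²

I = ½MR² = (1/2)(4.91)(0.170)² = 0.07095 kg·m².
Heavier block: m₁g − T₁ = m₁a. Lighter block: T₂ − m₂g = m₂a.
Pulley: (T₁ − T₂)R = Iα = I(a/R), so T₁ − T₂ = (I/R²)a = (1/2)M_p a = 2.455·a.
Adding the three: (m₁ − m₂)g = (m₁ + m₂ + 2.455)a, so a = (4.06 − 1.02)(9.8)/(4.06 + 1.02 + 2.455) = 3.954 m/s².
α = a/R = 3.954/0.170 = 23.26 rad/s².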